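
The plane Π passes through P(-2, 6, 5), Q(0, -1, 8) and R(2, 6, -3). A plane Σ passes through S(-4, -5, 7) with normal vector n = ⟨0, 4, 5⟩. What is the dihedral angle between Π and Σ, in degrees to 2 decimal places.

PQ = (2, -7, 3), PR = (4, 0, -8); a normal to Π is PQ × PR = (56, 28, 28).
Using P: Π has equation 56x + 28y + 28z = 196.
Σ: n·r = n·S gives 4y + 5z = 15.
cos θ = |n₁·n₂| / (|n₁||n₂|) = |252| / (√4704 · √41).
θ = arccos(0.57382) ≈ 54.98°.

54.98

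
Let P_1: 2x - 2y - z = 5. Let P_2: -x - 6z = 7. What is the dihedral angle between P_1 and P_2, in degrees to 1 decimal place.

77.3

cos θ = |n₁·n₂| / (|n₁||n₂|) = |4| / (√9 · √37).
θ = arccos(0.21920) ≈ 77.3°.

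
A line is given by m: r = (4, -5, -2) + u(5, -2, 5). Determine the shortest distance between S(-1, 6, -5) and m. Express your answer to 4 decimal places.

Taking (4, -5, -2) on m with direction v = (5, -2, 5): w = S − (4, -5, -2) = (-5, 11, -3), and w × v = (49, 10, -45).
Distance = |w × v| / |v| = √4526 / √54 ≈ 9.1550.

9.1550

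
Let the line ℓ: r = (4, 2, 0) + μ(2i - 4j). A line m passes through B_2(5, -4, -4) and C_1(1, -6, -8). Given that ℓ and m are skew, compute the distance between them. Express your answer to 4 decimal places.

1.7889

A direction vector for m is C_1 − B_2 = (-4, -2, -4).
Common perpendicular direction n = (2, -4, 0) × (-4, -2, -4) = (16, 8, -20).
With w = (5, -4, -4) − (4, 2, 0) = (1, -6, -4), w · n = 48.
Distance = |w · n| / |n| = |48| / √720 ≈ 1.7889.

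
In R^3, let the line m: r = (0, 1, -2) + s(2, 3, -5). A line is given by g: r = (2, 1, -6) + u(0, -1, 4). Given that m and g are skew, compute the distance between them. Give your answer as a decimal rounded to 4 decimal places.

Common perpendicular direction n = (2, 3, -5) × (0, -1, 4) = (7, -8, -2).
With w = (2, 1, -6) − (0, 1, -2) = (2, 0, -4), w · n = 22.
Distance = |w · n| / |n| = |22| / √117 ≈ 2.0339.

2.0339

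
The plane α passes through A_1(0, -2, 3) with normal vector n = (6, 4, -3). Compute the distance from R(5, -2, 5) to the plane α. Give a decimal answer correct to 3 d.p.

α: n·r = n·A_1 gives 6x + 4y - 3z = -17.
n·R − d = (6)·(5) + (4)·(-2) + (-3)·(5) − (-17) = 24; |n| = √61.
Distance = |24| / √61 = 24/√61 ≈ 3.073.

3.073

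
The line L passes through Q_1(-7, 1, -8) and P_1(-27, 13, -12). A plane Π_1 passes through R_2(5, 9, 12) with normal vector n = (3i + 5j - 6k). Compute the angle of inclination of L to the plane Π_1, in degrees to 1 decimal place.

A direction vector for L is P_1 − Q_1 = (-20, 12, -4).
Π_1: n·r = n·R_2 gives 3x + 5y - 6z = -12.
sin θ = |n·v| / (|n||v|) = |24| / (√70 · √560) = 0.12122.
θ ≈ 7.0°.

7.0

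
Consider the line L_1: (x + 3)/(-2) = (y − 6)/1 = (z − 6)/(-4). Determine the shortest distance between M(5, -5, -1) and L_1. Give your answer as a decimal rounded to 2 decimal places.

L_1 has direction (-2, 1, -4) through (-3, 6, 6).
Taking (-3, 6, 6) on L_1 with direction v = (-2, 1, -4): w = M − (-3, 6, 6) = (8, -11, -7), and w × v = (51, 46, -14).
Distance = |w × v| / |v| = √4913 / √21 ≈ 15.30.

15.30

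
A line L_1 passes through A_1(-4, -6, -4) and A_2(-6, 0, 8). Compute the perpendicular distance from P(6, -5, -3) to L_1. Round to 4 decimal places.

A direction vector for L_1 is A_2 − A_1 = (-2, 6, 12).
Taking (-4, -6, -4) on L_1 with direction v = (-2, 6, 12): w = P − (-4, -6, -4) = (10, 1, 1), and w × v = (6, -122, 62).
Distance = |w × v| / |v| = √18764 / √184 ≈ 10.0984.

10.0984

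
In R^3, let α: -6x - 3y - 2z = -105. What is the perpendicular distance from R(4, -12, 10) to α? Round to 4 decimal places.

13.8571

n·R − d = (-6)·(4) + (-3)·(-12) + (-2)·(10) − (-105) = 97; |n| = √49.
Distance = |97| / √49 = 97/√49 ≈ 13.8571.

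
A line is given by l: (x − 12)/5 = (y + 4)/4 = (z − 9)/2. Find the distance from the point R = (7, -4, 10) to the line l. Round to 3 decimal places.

3.774

l has direction (5, 4, 2) through (12, -4, 9).
Taking (12, -4, 9) on l with direction v = (5, 4, 2): w = R − (12, -4, 9) = (-5, 0, 1), and w × v = (-4, 15, -20).
Distance = |w × v| / |v| = √641 / √45 ≈ 3.774.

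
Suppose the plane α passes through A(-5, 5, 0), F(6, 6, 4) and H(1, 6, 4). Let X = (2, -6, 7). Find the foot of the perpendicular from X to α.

(2, 6, 4)

AF = (11, 1, 4), AH = (6, 1, 4); a normal to α is AF × AH = (0, -20, 5).
Using A: α has equation -20y + 5z = -100.
Foot = X − λn with λ = (n·X − d)/|n|² = (155 − (-100))/425 = 3/5.
Foot = (2, -6, 7) − (3/5)·(0, -20, 5) = (2, 6, 4).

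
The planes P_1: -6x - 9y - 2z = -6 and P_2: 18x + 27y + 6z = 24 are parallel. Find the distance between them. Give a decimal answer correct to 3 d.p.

Rescale P_2 by 1/(-3): -6x - 9y - 2z = -8. Then distance = |-6 − (-8)| / √121 ≈ 0.182.

0.182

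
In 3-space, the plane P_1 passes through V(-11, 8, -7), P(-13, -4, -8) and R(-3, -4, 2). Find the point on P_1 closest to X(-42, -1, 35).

VP = (-2, -12, -1), VR = (8, -12, 9); a normal to P_1 is VP × VR = (-120, 10, 120).
Using V: P_1 has equation -120x + 10y + 120z = 560.
Foot = X − λn with λ = (n·X − d)/|n|² = (9230 − 560)/28900 = 3/10.
Foot = (-42, -1, 35) − (3/10)·(-120, 10, 120) = (-6, -4, -1).

(-6, -4, -1)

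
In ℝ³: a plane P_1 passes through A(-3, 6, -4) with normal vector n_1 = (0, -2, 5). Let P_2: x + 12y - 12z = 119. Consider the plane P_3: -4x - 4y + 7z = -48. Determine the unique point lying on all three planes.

(-1, 6, -4)

P_1: n_1·r = n_1·A gives -2y + 5z = -32.
Solving the 3×3 linear system -2y + 5z = -32, x + 12y - 12z = 119, -4x - 4y + 7z = -48 (e.g. by elimination or Cramer's rule, determinant = 138) gives (-1, 6, -4).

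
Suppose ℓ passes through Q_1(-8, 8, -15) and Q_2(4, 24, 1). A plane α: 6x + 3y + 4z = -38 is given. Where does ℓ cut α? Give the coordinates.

(-5, 12, -11)

A direction vector for ℓ is Q_2 − Q_1 = (12, 16, 16).
Substitute r = (-8, 8, -15) + t(12, 16, 16) into the plane: -84 + 184t = -38, so t = 1/4.
Intersection: (-8, 8, -15) + (1/4)·(12, 16, 16) = (-5, 12, -11).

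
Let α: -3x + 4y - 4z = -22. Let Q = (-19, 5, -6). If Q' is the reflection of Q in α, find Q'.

(-1, -19, 18)

λ = (n·Q − d)/|n|² = (101 − (-22))/41 = 3.
Reflection = Q − 2λn = (-19, 5, -6) − 6·(-3, 4, -4) = (-1, -19, 18).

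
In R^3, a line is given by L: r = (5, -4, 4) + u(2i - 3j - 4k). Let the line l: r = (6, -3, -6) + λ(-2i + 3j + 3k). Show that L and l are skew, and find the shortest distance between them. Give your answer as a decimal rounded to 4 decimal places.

Common perpendicular direction n = (2, -3, -4) × (-2, 3, 3) = (3, 2, 0).
With w = (6, -3, -6) − (5, -4, 4) = (1, 1, -10), w · n = 5.
Since n ≠ 0 the lines are not parallel, and w · n = 5 ≠ 0 so they do not intersect; hence they are skew.
Distance = |w · n| / |n| = |5| / √13 ≈ 1.3868.

1.3868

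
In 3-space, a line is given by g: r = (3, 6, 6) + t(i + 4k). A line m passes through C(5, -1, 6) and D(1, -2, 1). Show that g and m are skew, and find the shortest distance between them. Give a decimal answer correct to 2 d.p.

7.24

A direction vector for m is D − C = (-4, -1, -5).
Common perpendicular direction n = (1, 0, 4) × (-4, -1, -5) = (4, -11, -1).
With w = (5, -1, 6) − (3, 6, 6) = (2, -7, 0), w · n = 85.
Since n ≠ 0 the lines are not parallel, and w · n = 85 ≠ 0 so they do not intersect; hence they are skew.
Distance = |w · n| / |n| = |85| / √138 ≈ 7.24.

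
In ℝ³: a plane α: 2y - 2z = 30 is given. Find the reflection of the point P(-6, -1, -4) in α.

(-6, 11, -16)

λ = (n·P − d)/|n|² = (6 − 30)/8 = -3.
Reflection = P − 2λn = (-6, -1, -4) − (-6)·(0, 2, -2) = (-6, 11, -16).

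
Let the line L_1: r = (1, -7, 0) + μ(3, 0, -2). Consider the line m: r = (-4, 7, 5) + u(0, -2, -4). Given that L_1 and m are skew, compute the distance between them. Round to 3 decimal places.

11.286

Common perpendicular direction n = (3, 0, -2) × (0, -2, -4) = (-4, 12, -6).
With w = (-4, 7, 5) − (1, -7, 0) = (-5, 14, 5), w · n = 158.
Distance = |w · n| / |n| = |158| / √196 ≈ 11.286.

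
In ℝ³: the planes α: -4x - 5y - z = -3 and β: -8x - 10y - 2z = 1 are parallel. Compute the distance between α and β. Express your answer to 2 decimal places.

0.54

Rescale β by 1/2: -4x - 5y - z = 1/2. Then distance = |-3 − (1/2)| / √42 ≈ 0.54.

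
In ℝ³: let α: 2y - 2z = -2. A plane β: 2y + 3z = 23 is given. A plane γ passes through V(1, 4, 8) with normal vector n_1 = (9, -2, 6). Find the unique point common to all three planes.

γ: n_1·r = n_1·V gives 9x - 2y + 6z = 49.
Solving the 3×3 linear system 2y - 2z = -2, 2y + 3z = 23, 9x - 2y + 6z = 49 (e.g. by elimination or Cramer's rule, determinant = 90) gives (3, 4, 5).

(3, 4, 5)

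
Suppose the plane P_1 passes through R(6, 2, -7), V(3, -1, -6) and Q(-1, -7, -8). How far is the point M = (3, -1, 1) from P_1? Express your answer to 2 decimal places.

RV = (-3, -3, 1), RQ = (-7, -9, -1); a normal to P_1 is RV × RQ = (12, -10, 6).
Using R: P_1 has equation 12x - 10y + 6z = 10.
n·M − d = (12)·(3) + (-10)·(-1) + (6)·(1) − 10 = 42; |n| = √280.
Distance = |42| / √280 = 42/√280 ≈ 2.51.

2.51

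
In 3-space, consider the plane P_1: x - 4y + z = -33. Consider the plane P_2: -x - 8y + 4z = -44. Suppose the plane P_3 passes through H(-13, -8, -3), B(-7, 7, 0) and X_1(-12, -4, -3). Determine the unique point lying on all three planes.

(-8, 6, -1)

HB = (6, 15, 3), HX_1 = (1, 4, 0); a normal to P_3 is HB × HX_1 = (-12, 3, 9).
Using H: P_3 has equation -12x + 3y + 9z = 105.
Solving the 3×3 linear system x - 4y + z = -33, -x - 8y + 4z = -44, -12x + 3y + 9z = 105 (e.g. by elimination or Cramer's rule, determinant = -27) gives (-8, 6, -1).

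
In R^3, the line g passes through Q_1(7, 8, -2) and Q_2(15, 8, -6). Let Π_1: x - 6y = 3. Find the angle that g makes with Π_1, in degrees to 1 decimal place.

A direction vector for g is Q_2 − Q_1 = (8, 0, -4).
sin θ = |n·v| / (|n||v|) = |8| / (√37 · √80) = 0.14704.
θ ≈ 8.5°.

8.5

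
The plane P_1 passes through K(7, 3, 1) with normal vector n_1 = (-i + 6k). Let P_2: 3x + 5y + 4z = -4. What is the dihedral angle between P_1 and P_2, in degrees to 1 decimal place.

60.8

P_1: n_1·r = n_1·K gives -x + 6z = -1.
cos θ = |n₁·n₂| / (|n₁||n₂|) = |21| / (√37 · √50).
θ = arccos(0.48824) ≈ 60.8°.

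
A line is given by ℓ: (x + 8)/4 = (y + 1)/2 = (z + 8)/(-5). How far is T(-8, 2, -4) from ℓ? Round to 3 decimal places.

4.544

ℓ has direction (4, 2, -5) through (-8, -1, -8).
Taking (-8, -1, -8) on ℓ with direction v = (4, 2, -5): w = T − (-8, -1, -8) = (0, 3, 4), and w × v = (-23, 16, -12).
Distance = |w × v| / |v| = √929 / √45 ≈ 4.544.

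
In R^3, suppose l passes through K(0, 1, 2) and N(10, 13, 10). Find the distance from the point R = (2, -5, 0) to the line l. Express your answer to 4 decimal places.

5.3840

A direction vector for l is N − K = (10, 12, 8).
Taking (0, 1, 2) on l with direction v = (10, 12, 8): w = R − (0, 1, 2) = (2, -6, -2), and w × v = (-24, -36, 84).
Distance = |w × v| / |v| = √8928 / √308 ≈ 5.3840.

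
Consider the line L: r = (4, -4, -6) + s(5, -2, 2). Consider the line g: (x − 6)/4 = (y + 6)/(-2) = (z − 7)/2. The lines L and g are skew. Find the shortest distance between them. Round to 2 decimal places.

g has direction (4, -2, 2) through (6, -6, 7).
Common perpendicular direction n = (5, -2, 2) × (4, -2, 2) = (0, -2, -2).
With w = (6, -6, 7) − (4, -4, -6) = (2, -2, 13), w · n = -22.
Distance = |w · n| / |n| = |-22| / √8 ≈ 7.78.

7.78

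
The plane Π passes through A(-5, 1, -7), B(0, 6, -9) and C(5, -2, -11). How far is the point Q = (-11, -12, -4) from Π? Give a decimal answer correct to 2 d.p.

AB = (5, 5, -2), AC = (10, -3, -4); a normal to Π is AB × AC = (-26, 0, -65).
Using A: Π has equation -26x - 65z = 585.
n·Q − d = (-26)·(-11) + (0)·(-12) + (-65)·(-4) − 585 = -39; |n| = √4901.
Distance = |-39| / √4901 = 39/√4901 ≈ 0.56.

0.56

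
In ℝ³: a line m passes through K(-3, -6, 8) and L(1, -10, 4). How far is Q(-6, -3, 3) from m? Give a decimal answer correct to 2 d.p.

6.53

A direction vector for m is L − K = (4, -4, -4).
Taking (-3, -6, 8) on m with direction v = (4, -4, -4): w = Q − (-3, -6, 8) = (-3, 3, -5), and w × v = (-32, -32, 0).
Distance = |w × v| / |v| = √2048 / √48 ≈ 6.53.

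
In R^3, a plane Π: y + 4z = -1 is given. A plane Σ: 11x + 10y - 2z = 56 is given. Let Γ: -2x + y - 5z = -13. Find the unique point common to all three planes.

Solving the 3×3 linear system y + 4z = -1, 11x + 10y - 2z = 56, -2x + y - 5z = -13 (e.g. by elimination or Cramer's rule, determinant = 183) gives (6, -1, 0).

(6, -1, 0)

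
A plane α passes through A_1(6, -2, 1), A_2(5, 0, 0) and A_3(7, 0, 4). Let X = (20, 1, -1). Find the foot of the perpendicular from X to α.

A_1A_2 = (-1, 2, -1), A_1A_3 = (1, 2, 3); a normal to α is A_1A_2 × A_1A_3 = (8, 2, -4).
Using A_1: α has equation 8x + 2y - 4z = 40.
Foot = X − λn with λ = (n·X − d)/|n|² = (166 − 40)/84 = 3/2.
Foot = (20, 1, -1) − (3/2)·(8, 2, -4) = (8, -2, 5).

(8, -2, 5)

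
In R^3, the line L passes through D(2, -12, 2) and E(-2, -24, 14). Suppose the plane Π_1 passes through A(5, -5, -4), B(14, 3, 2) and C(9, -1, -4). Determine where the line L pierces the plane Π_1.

(4, -6, -4)

A direction vector for L is E − D = (-4, -12, 12).
AB = (9, 8, 6), AC = (4, 4, 0); a normal to Π_1 is AB × AC = (-24, 24, 4).
Using A: Π_1 has equation -24x + 24y + 4z = -256.
Substitute r = (2, -12, 2) + t(-4, -12, 12) into the plane: -328 + (-144)t = -256, so t = -1/2.
Intersection: (2, -12, 2) + (-1/2)·(-4, -12, 12) = (4, -6, -4).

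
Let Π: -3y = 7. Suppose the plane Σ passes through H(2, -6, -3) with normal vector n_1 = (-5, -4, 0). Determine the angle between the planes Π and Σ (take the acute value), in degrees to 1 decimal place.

Σ: n_1·r = n_1·H gives -5x - 4y = 14.
cos θ = |n₁·n₂| / (|n₁||n₂|) = |12| / (√9 · √41).
θ = arccos(0.62470) ≈ 51.3°.

51.3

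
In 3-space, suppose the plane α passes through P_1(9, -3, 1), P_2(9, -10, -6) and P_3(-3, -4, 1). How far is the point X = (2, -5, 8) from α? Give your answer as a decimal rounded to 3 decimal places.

5.941

P_1P_2 = (0, -7, -7), P_1P_3 = (-12, -1, 0); a normal to α is P_1P_2 × P_1P_3 = (-7, 84, -84).
Using P_1: α has equation -7x + 84y - 84z = -399.
n·X − d = (-7)·(2) + (84)·(-5) + (-84)·(8) − (-399) = -707; |n| = √14161.
Distance = |-707| / √14161 = 707/√14161 ≈ 5.941.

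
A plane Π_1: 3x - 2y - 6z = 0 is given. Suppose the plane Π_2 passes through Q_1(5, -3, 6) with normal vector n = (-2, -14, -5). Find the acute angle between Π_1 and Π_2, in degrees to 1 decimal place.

60.3

Π_2: n·r = n·Q_1 gives -2x - 14y - 5z = 2.
cos θ = |n₁·n₂| / (|n₁||n₂|) = |52| / (√49 · √225).
θ = arccos(0.49524) ≈ 60.3°.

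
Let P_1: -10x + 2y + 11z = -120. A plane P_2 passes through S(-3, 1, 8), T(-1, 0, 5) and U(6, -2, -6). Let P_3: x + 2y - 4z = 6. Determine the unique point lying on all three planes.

(6, -8, -4)

ST = (2, -1, -3), SU = (9, -3, -14); a normal to P_2 is ST × SU = (5, 1, 3).
Using S: P_2 has equation 5x + y + 3z = 10.
Solving the 3×3 linear system -10x + 2y + 11z = -120, 5x + y + 3z = 10, x + 2y - 4z = 6 (e.g. by elimination or Cramer's rule, determinant = 245) gives (6, -8, -4).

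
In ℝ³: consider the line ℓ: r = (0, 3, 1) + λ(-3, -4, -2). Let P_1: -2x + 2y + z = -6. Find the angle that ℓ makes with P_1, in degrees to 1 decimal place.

sin θ = |n·v| / (|n||v|) = |-4| / (√9 · √29) = 0.24759.
θ ≈ 14.3°.

14.3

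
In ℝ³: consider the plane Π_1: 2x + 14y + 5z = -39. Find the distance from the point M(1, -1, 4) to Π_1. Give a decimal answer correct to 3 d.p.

n·M − d = (2)·(1) + (14)·(-1) + (5)·(4) − (-39) = 47; |n| = √225.
Distance = |47| / √225 = 47/√225 ≈ 3.133.

3.133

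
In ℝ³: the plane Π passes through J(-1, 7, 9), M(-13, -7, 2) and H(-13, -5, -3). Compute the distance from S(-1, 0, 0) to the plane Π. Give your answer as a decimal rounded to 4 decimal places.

6.0011

JM = (-12, -14, -7), JH = (-12, -12, -12); a normal to Π is JM × JH = (84, -60, -24).
Using J: Π has equation 84x - 60y - 24z = -720.
n·S − d = (84)·(-1) + (-60)·(0) + (-24)·(0) − (-720) = 636; |n| = √11232.
Distance = |636| / √11232 = 636/√11232 ≈ 6.0011.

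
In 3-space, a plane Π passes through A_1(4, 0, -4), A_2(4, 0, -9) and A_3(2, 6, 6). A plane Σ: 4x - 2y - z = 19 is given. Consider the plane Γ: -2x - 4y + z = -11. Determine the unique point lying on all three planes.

(4, 0, -3)

A_1A_2 = (0, 0, -5), A_1A_3 = (-2, 6, 10); a normal to Π is A_1A_2 × A_1A_3 = (30, 10, 0).
Using A_1: Π has equation 30x + 10y = 120.
Solving the 3×3 linear system 30x + 10y = 120, 4x - 2y - z = 19, -2x - 4y + z = -11 (e.g. by elimination or Cramer's rule, determinant = -200) gives (4, 0, -3).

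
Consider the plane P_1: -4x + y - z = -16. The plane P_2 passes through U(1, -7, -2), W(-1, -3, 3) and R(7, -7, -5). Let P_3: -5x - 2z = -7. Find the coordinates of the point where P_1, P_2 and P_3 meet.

UW = (-2, 4, 5), UR = (6, 0, -3); a normal to P_2 is UW × UR = (-12, 24, -24).
Using U: P_2 has equation -12x + 24y - 24z = -132.
Solving the 3×3 linear system -4x + y - z = -16, -12x + 24y - 24z = -132, -5x - 2z = -7 (e.g. by elimination or Cramer's rule, determinant = 168) gives (3, -8, -4).

(3, -8, -4)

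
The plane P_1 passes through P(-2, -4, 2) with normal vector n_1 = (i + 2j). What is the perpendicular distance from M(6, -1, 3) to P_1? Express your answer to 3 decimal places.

6.261

P_1: n_1·r = n_1·P gives x + 2y = -10.
n·M − d = (1)·(6) + (2)·(-1) + (0)·(3) − (-10) = 14; |n| = √5.
Distance = |14| / √5 = 14/√5 ≈ 6.261.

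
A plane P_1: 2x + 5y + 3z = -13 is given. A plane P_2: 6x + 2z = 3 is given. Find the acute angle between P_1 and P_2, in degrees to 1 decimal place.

62.5

cos θ = |n₁·n₂| / (|n₁||n₂|) = |18| / (√38 · √40).
θ = arccos(0.46169) ≈ 62.5°.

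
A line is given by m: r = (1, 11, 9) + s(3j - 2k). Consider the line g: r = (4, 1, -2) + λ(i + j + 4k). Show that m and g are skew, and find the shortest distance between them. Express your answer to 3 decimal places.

6.571

Common perpendicular direction n = (0, 3, -2) × (1, 1, 4) = (14, -2, -3).
With w = (4, 1, -2) − (1, 11, 9) = (3, -10, -11), w · n = 95.
Since n ≠ 0 the lines are not parallel, and w · n = 95 ≠ 0 so they do not intersect; hence they are skew.
Distance = |w · n| / |n| = |95| / √209 ≈ 6.571.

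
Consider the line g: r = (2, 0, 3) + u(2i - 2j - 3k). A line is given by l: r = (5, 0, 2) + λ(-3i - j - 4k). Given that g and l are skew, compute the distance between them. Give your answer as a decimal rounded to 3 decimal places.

Common perpendicular direction n = (2, -2, -3) × (-3, -1, -4) = (5, 17, -8).
With w = (5, 0, 2) − (2, 0, 3) = (3, 0, -1), w · n = 23.
Distance = |w · n| / |n| = |23| / √378 ≈ 1.183.

1.183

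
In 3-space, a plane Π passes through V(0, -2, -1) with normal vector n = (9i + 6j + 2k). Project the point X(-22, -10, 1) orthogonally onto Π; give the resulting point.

Π: n·r = n·V gives 9x + 6y + 2z = -14.
Foot = X − λn with λ = (n·X − d)/|n|² = (-256 − (-14))/121 = -2.
Foot = (-22, -10, 1) − (-2)·(9, 6, 2) = (-4, 2, 5).

(-4, 2, 5)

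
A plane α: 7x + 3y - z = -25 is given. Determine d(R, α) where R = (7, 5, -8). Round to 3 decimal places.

12.628

n·R − d = (7)·(7) + (3)·(5) + (-1)·(-8) − (-25) = 97; |n| = √59.
Distance = |97| / √59 = 97/√59 ≈ 12.628.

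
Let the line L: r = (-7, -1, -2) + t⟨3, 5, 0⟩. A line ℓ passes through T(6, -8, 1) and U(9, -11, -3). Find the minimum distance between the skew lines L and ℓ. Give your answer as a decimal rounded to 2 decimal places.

12.43

A direction vector for ℓ is U − T = (3, -3, -4).
Common perpendicular direction n = (3, 5, 0) × (3, -3, -4) = (-20, 12, -24).
With w = (6, -8, 1) − (-7, -1, -2) = (13, -7, 3), w · n = -416.
Distance = |w · n| / |n| = |-416| / √1120 ≈ 12.43.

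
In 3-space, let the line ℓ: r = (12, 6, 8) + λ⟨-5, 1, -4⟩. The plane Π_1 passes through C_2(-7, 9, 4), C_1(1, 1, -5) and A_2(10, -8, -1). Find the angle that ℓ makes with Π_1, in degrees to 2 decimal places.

25.88

C_2C_1 = (8, -8, -9), C_2A_2 = (17, -17, -5); a normal to Π_1 is C_2C_1 × C_2A_2 = (-113, -113, 0).
Using C_2: Π_1 has equation -113x - 113y = -226.
sin θ = |n·v| / (|n||v|) = |452| / (√25538 · √42) = 0.43644.
θ ≈ 25.88°.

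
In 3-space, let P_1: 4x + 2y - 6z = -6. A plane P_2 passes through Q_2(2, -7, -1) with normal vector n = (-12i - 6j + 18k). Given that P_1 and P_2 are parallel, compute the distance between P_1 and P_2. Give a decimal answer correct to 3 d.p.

P_2: n·r = n·Q_2 gives -12x - 6y + 18z = 0.
Rescale P_2 by 1/(-3): 4x + 2y - 6z = 0. Then distance = |-6 − 0| / √56 ≈ 0.802.

0.802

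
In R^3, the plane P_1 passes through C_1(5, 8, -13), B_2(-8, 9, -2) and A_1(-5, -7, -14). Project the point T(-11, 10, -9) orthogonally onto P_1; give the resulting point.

C_1B_2 = (-13, 1, 11), C_1A_1 = (-10, -15, -1); a normal to P_1 is C_1B_2 × C_1A_1 = (164, -123, 205).
Using C_1: P_1 has equation 164x - 123y + 205z = -2829.
Foot = T − λn with λ = (n·T − d)/|n|² = (-4879 − (-2829))/84050 = -1/41.
Foot = (-11, 10, -9) − (-1/41)·(164, -123, 205) = (-7, 7, -4).

(-7, 7, -4)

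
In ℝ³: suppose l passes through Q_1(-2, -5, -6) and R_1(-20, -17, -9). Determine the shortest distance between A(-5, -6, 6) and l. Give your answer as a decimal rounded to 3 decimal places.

A direction vector for l is R_1 − Q_1 = (-18, -12, -3).
Taking (-2, -5, -6) on l with direction v = (-18, -12, -3): w = A − (-2, -5, -6) = (-3, -1, 12), and w × v = (147, -225, 18).
Distance = |w × v| / |v| = √72558 / √477 ≈ 12.333.

12.333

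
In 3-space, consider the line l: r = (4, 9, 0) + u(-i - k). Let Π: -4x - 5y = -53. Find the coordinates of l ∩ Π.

(2, 9, -2)

Substitute r = (4, 9, 0) + t(-1, 0, -1) into the plane: -61 + 4t = -53, so t = 2.
Intersection: (4, 9, 0) + 2·(-1, 0, -1) = (2, 9, -2).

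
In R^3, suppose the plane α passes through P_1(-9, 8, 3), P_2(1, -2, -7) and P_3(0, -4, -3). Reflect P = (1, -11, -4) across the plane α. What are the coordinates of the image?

(5, -9, -2)

P_1P_2 = (10, -10, -10), P_1P_3 = (9, -12, -6); a normal to α is P_1P_2 × P_1P_3 = (-60, -30, -30).
Using P_1: α has equation -60x - 30y - 30z = 210.
λ = (n·P − d)/|n|² = (390 − 210)/5400 = 1/30.
Reflection = P − 2λn = (1, -11, -4) − (1/15)·(-60, -30, -30) = (5, -9, -2).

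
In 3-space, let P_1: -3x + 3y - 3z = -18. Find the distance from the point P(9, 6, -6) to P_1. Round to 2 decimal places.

n·P − d = (-3)·(9) + (3)·(6) + (-3)·(-6) − (-18) = 27; |n| = √27.
Distance = |27| / √27 = 27/√27 ≈ 5.20.

5.20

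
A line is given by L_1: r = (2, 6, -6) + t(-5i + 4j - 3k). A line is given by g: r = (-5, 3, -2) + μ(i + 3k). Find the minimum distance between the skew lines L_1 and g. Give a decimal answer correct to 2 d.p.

7.80

Common perpendicular direction n = (-5, 4, -3) × (1, 0, 3) = (12, 12, -4).
With w = (-5, 3, -2) − (2, 6, -6) = (-7, -3, 4), w · n = -136.
Distance = |w · n| / |n| = |-136| / √304 ≈ 7.80.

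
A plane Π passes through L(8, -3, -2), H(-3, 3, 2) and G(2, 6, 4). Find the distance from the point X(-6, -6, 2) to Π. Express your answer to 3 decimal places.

4.992

LH = (-11, 6, 4), LG = (-6, 9, 6); a normal to Π is LH × LG = (0, 42, -63).
Using L: Π has equation 42y - 63z = 0.
n·X − d = (0)·(-6) + (42)·(-6) + (-63)·(2) − 0 = -378; |n| = √5733.
Distance = |-378| / √5733 = 378/√5733 ≈ 4.992.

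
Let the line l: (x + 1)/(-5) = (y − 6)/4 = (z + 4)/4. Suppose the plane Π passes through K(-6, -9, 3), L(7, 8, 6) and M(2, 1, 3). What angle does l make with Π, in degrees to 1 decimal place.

49.1

l has direction (-5, 4, 4) through (-1, 6, -4).
KL = (13, 17, 3), KM = (8, 10, 0); a normal to Π is KL × KM = (-30, 24, -6).
Using K: Π has equation -30x + 24y - 6z = -54.
sin θ = |n·v| / (|n||v|) = |222| / (√1512 · √57) = 0.75621.
θ ≈ 49.1°.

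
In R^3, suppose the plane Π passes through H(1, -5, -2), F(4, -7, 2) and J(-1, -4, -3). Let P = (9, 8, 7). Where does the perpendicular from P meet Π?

HF = (3, -2, 4), HJ = (-2, 1, -1); a normal to Π is HF × HJ = (-2, -5, -1).
Using H: Π has equation -2x - 5y - z = 25.
Foot = P − λn with λ = (n·P − d)/|n|² = (-65 − 25)/30 = -3.
Foot = (9, 8, 7) − (-3)·(-2, -5, -1) = (3, -7, 4).

(3, -7, 4)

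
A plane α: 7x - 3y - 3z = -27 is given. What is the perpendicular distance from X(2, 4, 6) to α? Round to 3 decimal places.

1.344

n·X − d = (7)·(2) + (-3)·(4) + (-3)·(6) − (-27) = 11; |n| = √67.
Distance = |11| / √67 = 11/√67 ≈ 1.344.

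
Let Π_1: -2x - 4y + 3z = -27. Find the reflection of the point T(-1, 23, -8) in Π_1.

(-13, -1, 10)

λ = (n·T − d)/|n|² = (-114 − (-27))/29 = -3.
Reflection = T − 2λn = (-1, 23, -8) − (-6)·(-2, -4, 3) = (-13, -1, 10).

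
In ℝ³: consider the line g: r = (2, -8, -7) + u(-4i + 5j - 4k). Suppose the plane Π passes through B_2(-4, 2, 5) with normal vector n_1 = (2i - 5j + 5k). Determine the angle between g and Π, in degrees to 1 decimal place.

Π: n_1·r = n_1·B_2 gives 2x - 5y + 5z = 7.
sin θ = |n·v| / (|n||v|) = |-53| / (√54 · √57) = 0.95530.
θ ≈ 72.8°.

72.8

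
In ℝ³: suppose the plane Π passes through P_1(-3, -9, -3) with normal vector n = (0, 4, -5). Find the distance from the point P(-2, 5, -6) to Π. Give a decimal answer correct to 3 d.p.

11.088

Π: n·r = n·P_1 gives 4y - 5z = -21.
n·P − d = (0)·(-2) + (4)·(5) + (-5)·(-6) − (-21) = 71; |n| = √41.
Distance = |71| / √41 = 71/√41 ≈ 11.088.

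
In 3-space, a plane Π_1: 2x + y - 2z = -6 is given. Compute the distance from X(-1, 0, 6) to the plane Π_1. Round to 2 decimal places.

n·X − d = (2)·(-1) + (1)·(0) + (-2)·(6) − (-6) = -8; |n| = √9.
Distance = |-8| / √9 = 8/√9 ≈ 2.67.

2.67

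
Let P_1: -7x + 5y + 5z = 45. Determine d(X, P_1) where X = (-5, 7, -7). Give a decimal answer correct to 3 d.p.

1.005

n·X − d = (-7)·(-5) + (5)·(7) + (5)·(-7) − 45 = -10; |n| = √99.
Distance = |-10| / √99 = 10/√99 ≈ 1.005.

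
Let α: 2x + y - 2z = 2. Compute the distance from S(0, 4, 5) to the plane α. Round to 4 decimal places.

2.6667

n·S − d = (2)·(0) + (1)·(4) + (-2)·(5) − 2 = -8; |n| = √9.
Distance = |-8| / √9 = 8/√9 ≈ 2.6667.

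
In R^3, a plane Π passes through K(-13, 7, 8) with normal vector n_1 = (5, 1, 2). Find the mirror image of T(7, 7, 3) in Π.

Π: n_1·r = n_1·K gives 5x + y + 2z = -42.
λ = (n·T − d)/|n|² = (48 − (-42))/30 = 3.
Reflection = T − 2λn = (7, 7, 3) − 6·(5, 1, 2) = (-23, 1, -9).

(-23, 1, -9)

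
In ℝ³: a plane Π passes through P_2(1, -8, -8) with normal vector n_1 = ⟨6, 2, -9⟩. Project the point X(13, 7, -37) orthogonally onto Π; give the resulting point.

(-5, 1, -10)

Π: n_1·r = n_1·P_2 gives 6x + 2y - 9z = 62.
Foot = X − λn with λ = (n·X − d)/|n|² = (425 − 62)/121 = 3.
Foot = (13, 7, -37) − 3·(6, 2, -9) = (-5, 1, -10).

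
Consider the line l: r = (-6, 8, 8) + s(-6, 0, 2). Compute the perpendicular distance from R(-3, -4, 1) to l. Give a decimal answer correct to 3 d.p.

Taking (-6, 8, 8) on l with direction v = (-6, 0, 2): w = R − (-6, 8, 8) = (3, -12, -7), and w × v = (-24, 36, -72).
Distance = |w × v| / |v| = √7056 / √40 ≈ 13.282.

13.282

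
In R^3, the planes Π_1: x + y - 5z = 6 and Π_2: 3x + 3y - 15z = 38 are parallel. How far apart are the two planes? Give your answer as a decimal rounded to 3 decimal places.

Rescale Π_2 by 1/3: x + y - 5z = 38/3. Then distance = |6 − (38/3)| / √27 ≈ 1.283.

1.283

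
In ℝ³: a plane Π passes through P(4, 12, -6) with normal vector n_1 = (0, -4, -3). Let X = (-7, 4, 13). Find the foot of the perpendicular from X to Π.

(-7, 0, 10)

Π: n_1·r = n_1·P gives -4y - 3z = -30.
Foot = X − λn with λ = (n·X − d)/|n|² = (-55 − (-30))/25 = -1.
Foot = (-7, 4, 13) − (-1)·(0, -4, -3) = (-7, 0, 10).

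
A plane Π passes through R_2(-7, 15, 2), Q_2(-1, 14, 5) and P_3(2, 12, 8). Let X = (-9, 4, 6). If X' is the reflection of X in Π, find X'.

R_2Q_2 = (6, -1, 3), R_2P_3 = (9, -3, 6); a normal to Π is R_2Q_2 × R_2P_3 = (3, -9, -9).
Using R_2: Π has equation 3x - 9y - 9z = -174.
λ = (n·X − d)/|n|² = (-117 − (-174))/171 = 1/3.
Reflection = X − 2λn = (-9, 4, 6) − (2/3)·(3, -9, -9) = (-11, 10, 12).

(-11, 10, 12)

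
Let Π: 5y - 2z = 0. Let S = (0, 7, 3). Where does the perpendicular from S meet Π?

(0, 2, 5)

Foot = S − λn with λ = (n·S − d)/|n|² = (29 − 0)/29 = 1.
Foot = (0, 7, 3) − 1·(0, 5, -2) = (0, 2, 5).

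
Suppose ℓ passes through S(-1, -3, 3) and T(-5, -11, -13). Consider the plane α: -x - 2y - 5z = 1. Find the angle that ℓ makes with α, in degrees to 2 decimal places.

84.89

A direction vector for ℓ is T − S = (-4, -8, -16).
sin θ = |n·v| / (|n||v|) = |100| / (√30 · √336) = 0.99602.
θ ≈ 84.89°.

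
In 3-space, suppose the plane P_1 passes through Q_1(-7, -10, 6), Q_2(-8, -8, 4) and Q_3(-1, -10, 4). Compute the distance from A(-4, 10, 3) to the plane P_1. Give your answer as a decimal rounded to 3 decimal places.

Q_1Q_2 = (-1, 2, -2), Q_1Q_3 = (6, 0, -2); a normal to P_1 is Q_1Q_2 × Q_1Q_3 = (-4, -14, -12).
Using Q_1: P_1 has equation -4x - 14y - 12z = 96.
n·A − d = (-4)·(-4) + (-14)·(10) + (-12)·(3) − 96 = -256; |n| = √356.
Distance = |-256| / √356 = 256/√356 ≈ 13.568.

13.568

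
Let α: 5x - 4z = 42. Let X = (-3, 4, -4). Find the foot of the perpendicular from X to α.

(2, 4, -8)

Foot = X − λn with λ = (n·X − d)/|n|² = (1 − 42)/41 = -1.
Foot = (-3, 4, -4) − (-1)·(5, 0, -4) = (2, 4, -8).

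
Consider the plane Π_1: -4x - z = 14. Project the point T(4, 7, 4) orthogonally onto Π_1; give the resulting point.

(-4, 7, 2)

Foot = T − λn with λ = (n·T − d)/|n|² = (-20 − 14)/17 = -2.
Foot = (4, 7, 4) − (-2)·(-4, 0, -1) = (-4, 7, 2).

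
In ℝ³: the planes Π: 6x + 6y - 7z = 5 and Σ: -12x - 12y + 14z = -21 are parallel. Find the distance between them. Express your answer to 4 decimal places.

0.5000

Rescale Σ by 1/(-2): 6x + 6y - 7z = 21/2. Then distance = |5 − (21/2)| / √121 ≈ 0.5000.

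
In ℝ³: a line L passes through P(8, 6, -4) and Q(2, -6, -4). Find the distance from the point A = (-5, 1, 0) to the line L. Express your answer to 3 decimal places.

10.208

A direction vector for L is Q − P = (-6, -12, 0).
Taking (8, 6, -4) on L with direction v = (-6, -12, 0): w = A − (8, 6, -4) = (-13, -5, 4), and w × v = (48, -24, 126).
Distance = |w × v| / |v| = √18756 / √180 ≈ 10.208.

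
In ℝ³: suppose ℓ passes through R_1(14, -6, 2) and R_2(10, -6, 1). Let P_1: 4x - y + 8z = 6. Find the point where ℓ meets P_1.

A direction vector for ℓ is R_2 − R_1 = (-4, 0, -1).
Substitute r = (14, -6, 2) + t(-4, 0, -1) into the plane: 78 + (-24)t = 6, so t = 3.
Intersection: (14, -6, 2) + 3·(-4, 0, -1) = (2, -6, -1).

(2, -6, -1)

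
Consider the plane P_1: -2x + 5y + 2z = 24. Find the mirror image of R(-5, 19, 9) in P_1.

λ = (n·R − d)/|n|² = (123 − 24)/33 = 3.
Reflection = R − 2λn = (-5, 19, 9) − 6·(-2, 5, 2) = (7, -11, -3).

(7, -11, -3)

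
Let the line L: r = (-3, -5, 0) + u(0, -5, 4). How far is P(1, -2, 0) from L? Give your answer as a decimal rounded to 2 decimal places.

4.42

Taking (-3, -5, 0) on L with direction v = (0, -5, 4): w = P − (-3, -5, 0) = (4, 3, 0), and w × v = (12, -16, -20).
Distance = |w × v| / |v| = √800 / √41 ≈ 4.42.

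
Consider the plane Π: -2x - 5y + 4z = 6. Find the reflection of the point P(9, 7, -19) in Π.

λ = (n·P − d)/|n|² = (-129 − 6)/45 = -3.
Reflection = P − 2λn = (9, 7, -19) − (-6)·(-2, -5, 4) = (-3, -23, 5).

(-3, -23, 5)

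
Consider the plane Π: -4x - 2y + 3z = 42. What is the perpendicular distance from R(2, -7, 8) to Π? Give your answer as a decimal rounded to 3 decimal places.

n·R − d = (-4)·(2) + (-2)·(-7) + (3)·(8) − 42 = -12; |n| = √29.
Distance = |-12| / √29 = 12/√29 ≈ 2.228.

2.228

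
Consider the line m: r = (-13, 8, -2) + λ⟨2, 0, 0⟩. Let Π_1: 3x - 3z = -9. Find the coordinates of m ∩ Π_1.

(-5, 8, -2)

Substitute r = (-13, 8, -2) + t(2, 0, 0) into the plane: -33 + 6t = -9, so t = 4.
Intersection: (-13, 8, -2) + 4·(2, 0, 0) = (-5, 8, -2).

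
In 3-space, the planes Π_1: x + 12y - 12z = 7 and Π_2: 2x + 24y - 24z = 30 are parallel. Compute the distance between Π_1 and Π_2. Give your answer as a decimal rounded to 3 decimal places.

Rescale Π_2 by 1/2: x + 12y - 12z = 15. Then distance = |7 − 15| / √289 ≈ 0.471.

0.471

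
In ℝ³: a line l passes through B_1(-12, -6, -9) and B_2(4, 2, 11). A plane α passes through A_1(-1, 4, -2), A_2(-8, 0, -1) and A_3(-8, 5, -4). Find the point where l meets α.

A direction vector for l is B_2 − B_1 = (16, 8, 20).
A_1A_2 = (-7, -4, 1), A_1A_3 = (-7, 1, -2); a normal to α is A_1A_2 × A_1A_3 = (7, -21, -35).
Using A_1: α has equation 7x - 21y - 35z = -21.
Substitute r = (-12, -6, -9) + t(16, 8, 20) into the plane: 357 + (-756)t = -21, so t = 1/2.
Intersection: (-12, -6, -9) + (1/2)·(16, 8, 20) = (-4, -2, 1).

(-4, -2, 1)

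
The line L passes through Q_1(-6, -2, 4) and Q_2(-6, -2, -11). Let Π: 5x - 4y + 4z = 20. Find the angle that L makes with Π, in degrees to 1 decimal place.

32.0

A direction vector for L is Q_2 − Q_1 = (0, 0, -15).
sin θ = |n·v| / (|n||v|) = |-60| / (√57 · √225) = 0.52981.
θ ≈ 32.0°.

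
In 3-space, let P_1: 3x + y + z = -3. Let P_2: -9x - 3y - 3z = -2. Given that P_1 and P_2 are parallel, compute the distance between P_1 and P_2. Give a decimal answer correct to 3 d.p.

Rescale P_2 by 1/(-3): 3x + y + z = 2/3. Then distance = |-3 − (2/3)| / √11 ≈ 1.106.

1.106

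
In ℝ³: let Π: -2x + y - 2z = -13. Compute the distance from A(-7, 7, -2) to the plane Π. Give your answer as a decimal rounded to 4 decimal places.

12.6667

n·A − d = (-2)·(-7) + (1)·(7) + (-2)·(-2) − (-13) = 38; |n| = √9.
Distance = |38| / √9 = 38/√9 ≈ 12.6667.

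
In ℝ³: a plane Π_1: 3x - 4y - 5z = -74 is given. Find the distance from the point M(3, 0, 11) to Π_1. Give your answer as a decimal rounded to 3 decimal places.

3.960

n·M − d = (3)·(3) + (-4)·(0) + (-5)·(11) − (-74) = 28; |n| = √50.
Distance = |28| / √50 = 28/√50 ≈ 3.960.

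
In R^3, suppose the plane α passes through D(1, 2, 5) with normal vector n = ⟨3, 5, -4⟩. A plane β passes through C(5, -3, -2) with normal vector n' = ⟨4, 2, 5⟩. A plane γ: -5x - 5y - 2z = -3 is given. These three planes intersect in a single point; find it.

(-7, 6, 4)

α: n·r = n·D gives 3x + 5y - 4z = -7.
β: n'·r = n'·C gives 4x + 2y + 5z = 4.
Solving the 3×3 linear system 3x + 5y - 4z = -7, 4x + 2y + 5z = 4, -5x - 5y - 2z = -3 (e.g. by elimination or Cramer's rule, determinant = 18) gives (-7, 6, 4).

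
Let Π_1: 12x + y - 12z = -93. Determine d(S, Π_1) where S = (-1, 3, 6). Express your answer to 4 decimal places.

0.7059

n·S − d = (12)·(-1) + (1)·(3) + (-12)·(6) − (-93) = 12; |n| = √289.
Distance = |12| / √289 = 12/√289 ≈ 0.7059.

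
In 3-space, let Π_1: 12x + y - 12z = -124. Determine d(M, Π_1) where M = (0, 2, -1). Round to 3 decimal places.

n·M − d = (12)·(0) + (1)·(2) + (-12)·(-1) − (-124) = 138; |n| = √289.
Distance = |138| / √289 = 138/√289 ≈ 8.118.

8.118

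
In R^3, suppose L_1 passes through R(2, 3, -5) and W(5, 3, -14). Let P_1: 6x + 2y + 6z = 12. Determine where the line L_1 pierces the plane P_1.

A direction vector for L_1 is W − R = (3, 0, -9).
Substitute r = (2, 3, -5) + t(3, 0, -9) into the plane: -12 + (-36)t = 12, so t = -2/3.
Intersection: (2, 3, -5) + (-2/3)·(3, 0, -9) = (0, 3, 1).

(0, 3, 1)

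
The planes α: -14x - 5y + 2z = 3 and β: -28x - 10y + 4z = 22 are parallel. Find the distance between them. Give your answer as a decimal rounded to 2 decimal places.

0.53

Rescale β by 1/2: -14x - 5y + 2z = 11. Then distance = |3 − 11| / √225 ≈ 0.53.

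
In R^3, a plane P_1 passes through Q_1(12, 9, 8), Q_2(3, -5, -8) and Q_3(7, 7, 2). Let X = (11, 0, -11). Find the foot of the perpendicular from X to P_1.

Q_1Q_2 = (-9, -14, -16), Q_1Q_3 = (-5, -2, -6); a normal to P_1 is Q_1Q_2 × Q_1Q_3 = (52, 26, -52).
Using Q_1: P_1 has equation 52x + 26y - 52z = 442.
Foot = X − λn with λ = (n·X − d)/|n|² = (1144 − 442)/6084 = 3/26.
Foot = (11, 0, -11) − (3/26)·(52, 26, -52) = (5, -3, -5).

(5, -3, -5)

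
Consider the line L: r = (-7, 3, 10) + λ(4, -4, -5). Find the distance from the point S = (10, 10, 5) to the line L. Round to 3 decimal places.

16.996

Taking (-7, 3, 10) on L with direction v = (4, -4, -5): w = S − (-7, 3, 10) = (17, 7, -5), and w × v = (-55, 65, -96).
Distance = |w × v| / |v| = √16466 / √57 ≈ 16.996.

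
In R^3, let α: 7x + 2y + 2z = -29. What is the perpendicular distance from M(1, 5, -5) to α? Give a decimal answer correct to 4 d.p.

4.7683

n·M − d = (7)·(1) + (2)·(5) + (2)·(-5) − (-29) = 36; |n| = √57.
Distance = |36| / √57 = 36/√57 ≈ 4.7683.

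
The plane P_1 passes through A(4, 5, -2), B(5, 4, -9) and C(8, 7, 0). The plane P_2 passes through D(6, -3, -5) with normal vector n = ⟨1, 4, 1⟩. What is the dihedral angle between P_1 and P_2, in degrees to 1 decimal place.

AB = (1, -1, -7), AC = (4, 2, 2); a normal to P_1 is AB × AC = (12, -30, 6).
Using A: P_1 has equation 12x - 30y + 6z = -114.
P_2: n·r = n·D gives x + 4y + z = -11.
cos θ = |n₁·n₂| / (|n₁||n₂|) = |-102| / (√1080 · √18).
θ = arccos(0.73156) ≈ 43.0°.

43.0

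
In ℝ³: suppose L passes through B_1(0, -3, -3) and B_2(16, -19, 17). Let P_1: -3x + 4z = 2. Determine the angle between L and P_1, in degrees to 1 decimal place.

12.2

A direction vector for L is B_2 − B_1 = (16, -16, 20).
sin θ = |n·v| / (|n||v|) = |32| / (√25 · √912) = 0.21193.
θ ≈ 12.2°.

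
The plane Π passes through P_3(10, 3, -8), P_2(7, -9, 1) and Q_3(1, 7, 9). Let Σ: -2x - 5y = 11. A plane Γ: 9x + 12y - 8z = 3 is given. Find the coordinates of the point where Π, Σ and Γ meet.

(7, -5, 0)

P_3P_2 = (-3, -12, 9), P_3Q_3 = (-9, 4, 17); a normal to Π is P_3P_2 × P_3Q_3 = (-240, -30, -120).
Using P_3: Π has equation -240x - 30y - 120z = -1530.
Solving the 3×3 linear system -240x - 30y - 120z = -1530, -2x - 5y = 11, 9x + 12y - 8z = 3 (e.g. by elimination or Cramer's rule, determinant = -11640) gives (7, -5, 0).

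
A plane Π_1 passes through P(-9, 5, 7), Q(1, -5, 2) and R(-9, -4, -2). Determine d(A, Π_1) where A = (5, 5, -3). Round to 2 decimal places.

PQ = (10, -10, -5), PR = (0, -9, -9); a normal to Π_1 is PQ × PR = (45, 90, -90).
Using P: Π_1 has equation 45x + 90y - 90z = -585.
n·A − d = (45)·(5) + (90)·(5) + (-90)·(-3) − (-585) = 1530; |n| = √18225.
Distance = |1530| / √18225 = 1530/√18225 ≈ 11.33.

11.33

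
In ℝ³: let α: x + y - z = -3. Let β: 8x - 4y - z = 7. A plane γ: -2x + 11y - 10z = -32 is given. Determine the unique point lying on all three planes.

Solving the 3×3 linear system x + y - z = -3, 8x - 4y - z = 7, -2x + 11y - 10z = -32 (e.g. by elimination or Cramer's rule, determinant = 53) gives (0, -2, 1).

(0, -2, 1)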